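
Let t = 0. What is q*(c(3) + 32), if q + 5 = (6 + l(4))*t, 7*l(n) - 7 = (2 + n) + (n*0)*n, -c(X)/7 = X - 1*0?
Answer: -55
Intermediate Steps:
c(X) = -7*X (c(X) = -7*(X - 1*0) = -7*(X + 0) = -7*X)
l(n) = 9/7 + n/7 (l(n) = 1 + ((2 + n) + (n*0)*n)/7 = 1 + ((2 + n) + 0*n)/7 = 1 + ((2 + n) + 0)/7 = 1 + (2 + n)/7 = 1 + (2/7 + n/7) = 9/7 + n/7)
q = -5 (q = -5 + (6 + (9/7 + (⅐)*4))*0 = -5 + (6 + (9/7 + 4/7))*0 = -5 + (6 + 13/7)*0 = -5 + (55/7)*0 = -5 + 0 = -5)
q*(c(3) + 32) = -5*(-7*3 + 32) = -5*(-21 + 32) = -5*11 = -55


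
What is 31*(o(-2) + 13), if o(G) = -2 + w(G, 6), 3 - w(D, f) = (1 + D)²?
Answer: 403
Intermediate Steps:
w(D, f) = 3 - (1 + D)²
o(G) = 1 - (1 + G)² (o(G) = -2 + (3 - (1 + G)²) = 1 - (1 + G)²)
31*(o(-2) + 13) = 31*((1 - (1 - 2)²) + 13) = 31*((1 - 1*(-1)²) + 13) = 31*((1 - 1*1) + 13) = 31*((1 - 1) + 13) = 31*(0 + 13) = 31*13 = 403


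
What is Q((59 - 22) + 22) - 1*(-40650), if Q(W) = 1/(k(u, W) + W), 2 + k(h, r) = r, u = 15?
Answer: 4715401/116 ≈ 40650.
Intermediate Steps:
k(h, r) = -2 + r
Q(W) = 1/(-2 + 2*W) (Q(W) = 1/((-2 + W) + W) = 1/(-2 + 2*W))
Q((59 - 22) + 22) - 1*(-40650) = 1/(2*(-1 + ((59 - 22) + 22))) - 1*(-40650) = 1/(2*(-1 + (37 + 22))) + 40650 = 1/(2*(-1 + 59)) + 40650 = (½)/58 + 40650 = (½)*(1/58) + 40650 = 1/116 + 40650 = 4715401/116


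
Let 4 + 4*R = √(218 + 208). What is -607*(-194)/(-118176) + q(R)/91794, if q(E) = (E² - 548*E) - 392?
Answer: -149830247/150664552 - 275*√426/183588 ≈ -1.0254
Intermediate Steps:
R = -1 + √426/4 (R = -1 + √(218 + 208)/4 = -1 + √426/4 ≈ 4.1599)
q(E) = -392 + E² - 548*E
-607*(-194)/(-118176) + q(R)/91794 = -607*(-194)/(-118176) + (-392 + (-1 + √426/4)² - 548*(-1 + √426/4))/91794 = 117758*(-1/118176) + (-392 + (-1 + √426/4)² + (548 - 137*√426))*(1/91794) = -58879/59088 + (156 + (-1 + √426/4)² - 137*√426)*(1/91794) = -58879/59088 + (26/15299 - 137*√426/91794 + (-1 + √426/4)²/91794) = -899253533/903987312 - 137*√426/91794 + (-1 + √426/4)²/91794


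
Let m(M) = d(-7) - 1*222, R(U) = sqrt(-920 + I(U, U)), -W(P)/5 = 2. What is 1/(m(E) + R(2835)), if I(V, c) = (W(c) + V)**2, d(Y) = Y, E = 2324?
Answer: 229/7927264 + sqrt(7979705)/7927264 ≈ 0.00038523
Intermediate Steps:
W(P) = -10 (W(P) = -5*2 = -10)
I(V, c) = (-10 + V)**2
R(U) = sqrt(-920 + (-10 + U)**2)
m(M) = -229 (m(M) = -7 - 1*222 = -7 - 222 = -229)
1/(m(E) + R(2835)) = 1/(-229 + sqrt(-920 + (-10 + 2835)**2)) = 1/(-229 + sqrt(-920 + 2825**2)) = 1/(-229 + sqrt(-920 + 7980625)) = 1/(-229 + sqrt(7979705))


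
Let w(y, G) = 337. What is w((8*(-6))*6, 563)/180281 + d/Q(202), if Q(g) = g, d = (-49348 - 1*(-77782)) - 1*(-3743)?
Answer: 5800969811/36416762 ≈ 159.29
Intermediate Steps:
d = 32177 (d = (-49348 + 77782) + 3743 = 28434 + 3743 = 32177)
w((8*(-6))*6, 563)/180281 + d/Q(202) = 337/180281 + 32177/202 = 5800969811/36416762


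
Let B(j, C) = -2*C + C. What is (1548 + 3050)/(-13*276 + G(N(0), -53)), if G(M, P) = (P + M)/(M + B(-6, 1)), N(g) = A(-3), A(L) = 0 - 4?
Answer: -22990/17883 ≈ -1.2856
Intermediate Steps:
A(L) = -4
N(g) = -4
B(j, C) = -C
G(M, P) = (M + P)/(-1 + M) (G(M, P) = (P + M)/(M - 1*1) = (M + P)/(M - 1) = (M + P)/(-1 + M))
(1548 + 3050)/(-13*276 + G(N(0), -53)) = (1548 + 3050)/(-13*276 + (-4 - 53)/(-1 - 4)) = 4598/(-3588 - 57/(-5)) = 4598/(-3588 - ⅕*(-57)) = 4598/(-3588 + 57/5) = 4598/(-17883/5) = 4598*(-5/17883) = -22990/17883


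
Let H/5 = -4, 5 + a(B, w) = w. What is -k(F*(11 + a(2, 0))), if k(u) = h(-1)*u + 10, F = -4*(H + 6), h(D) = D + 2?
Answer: -346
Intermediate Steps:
a(B, w) = -5 + w
h(D) = 2 + D
H = -20 (H = 5*(-4) = -20)
F = 56 (F = -4*(-20 + 6) = -4*(-14) = 56)
k(u) = 10 + u (k(u) = (2 - 1)*u + 10 = 1*u + 10 = u + 10 = 10 + u)
-k(F*(11 + a(2, 0))) = -(10 + 56*(11 + (-5 + 0))) = -(10 + 56*(11 - 5)) = -(10 + 56*6) = -(10 + 336) = -1*346 = -346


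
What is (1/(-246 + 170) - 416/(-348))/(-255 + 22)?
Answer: -7817/1540596 ≈ -0.0050740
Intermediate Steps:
(1/(-246 + 170) - 416/(-348))/(-255 + 22) = (1/(-76) - 416*(-1/348))/(-233) = (-1/76 + 104/87)*(-1/233) = (7817/6612)*(-1/233) = -7817/1540596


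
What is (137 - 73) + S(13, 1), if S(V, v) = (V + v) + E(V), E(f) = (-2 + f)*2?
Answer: 100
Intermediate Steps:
E(f) = -4 + 2*f
S(V, v) = -4 + v + 3*V (S(V, v) = (V + v) + (-4 + 2*V) = -4 + v + 3*V)
(137 - 73) + S(13, 1) = (137 - 73) + (-4 + 1 + 3*13) = 64 + (-4 + 1 + 39) = 64 + 36 = 100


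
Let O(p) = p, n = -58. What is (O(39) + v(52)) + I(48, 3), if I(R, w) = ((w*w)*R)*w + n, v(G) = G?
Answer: 1329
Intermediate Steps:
I(R, w) = -58 + R*w**3 (I(R, w) = ((w*w)*R)*w - 58 = (w**2*R)*w - 58 = (R*w**2)*w - 58 = R*w**3 - 58 = -58 + R*w**3)
(O(39) + v(52)) + I(48, 3) = (39 + 52) + (-58 + 48*3**3) = 91 + (-58 + 48*27) = 91 + (-58 + 1296) = 91 + 1238 = 1329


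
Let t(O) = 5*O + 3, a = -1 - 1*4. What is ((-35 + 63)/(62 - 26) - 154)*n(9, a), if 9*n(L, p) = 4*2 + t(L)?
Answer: -77224/81 ≈ -953.38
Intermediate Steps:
a = -5 (a = -1 - 4 = -5)
t(O) = 3 + 5*O
n(L, p) = 11/9 + 5*L/9 (n(L, p) = (4*2 + (3 + 5*L))/9 = (8 + (3 + 5*L))/9 = (11 + 5*L)/9 = 11/9 + 5*L/9)
((-35 + 63)/(62 - 26) - 154)*n(9, a) = ((-35 + 63)/(62 - 26) - 154)*(11/9 + (5/9)*9) = (28/36 - 154)*(11/9 + 5) = (28*(1/36) - 154)*(56/9) = (7/9 - 154)*(56/9) = -1379/9*56/9 = -77224/81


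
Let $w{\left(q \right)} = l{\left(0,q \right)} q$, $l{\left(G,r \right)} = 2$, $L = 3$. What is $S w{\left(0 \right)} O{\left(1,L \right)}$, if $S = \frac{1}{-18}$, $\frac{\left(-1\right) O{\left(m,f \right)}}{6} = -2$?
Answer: $0$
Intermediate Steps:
$O{\left(m,f \right)} = 12$ ($O{\left(m,f \right)} = \left(-6\right) \left(-2\right) = 12$)
$w{\left(q \right)} = 2 q$
$S = - \frac{1}{18} \approx -0.055556$
$S w{\left(0 \right)} O{\left(1,L \right)} = - \frac{2 \cdot 0}{18} \cdot 12 = \left(- \frac{1}{18}\right) 0 \cdot 12 = 0 \cdot 12 = 0$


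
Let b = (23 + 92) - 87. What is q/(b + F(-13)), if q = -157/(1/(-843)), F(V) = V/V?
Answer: 132351/29 ≈ 4563.8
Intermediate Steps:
F(V) = 1
b = 28 (b = 115 - 87 = 28)
q = 132351 (q = -157/(-1/843) = -157*(-843) = 132351)
q/(b + F(-13)) = 132351/(28 + 1) = 132351/29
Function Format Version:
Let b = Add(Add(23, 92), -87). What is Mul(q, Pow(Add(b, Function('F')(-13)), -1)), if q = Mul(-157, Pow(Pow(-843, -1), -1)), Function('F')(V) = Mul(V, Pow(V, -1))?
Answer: Rational(132351, 29) ≈ 4563.8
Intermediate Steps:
Function('F')(V) = 1
b = 28 (b = Add(115, -87) = 28)
q = 132351 (q = Mul(-157, Pow(Rational(-1, 843), -1)) = Mul(-157, -843) = 132351)
Mul(q, Pow(Add(b, Function('F')(-13)), -1)) = Mul(132351, Pow(Add(28, 1), -1)) = Mul(132351, Pow(29, -1)) = Mul(132351, Rational(1, 29)) = Rational(132351, 29)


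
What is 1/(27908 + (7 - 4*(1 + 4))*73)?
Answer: 1/26959 ≈ 3.7093e-5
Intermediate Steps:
1/(27908 + (7 - 4*(1 + 4))*73) = 1/(27908 + (7 - 4*5)*73) = 1/(27908 + (7 - 20)*73) = 1/(27908 - 13*73) = 1/(27908 - 949) = 1/26959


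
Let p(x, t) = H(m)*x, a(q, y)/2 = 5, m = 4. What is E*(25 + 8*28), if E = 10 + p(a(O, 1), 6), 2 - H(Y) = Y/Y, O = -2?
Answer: 4980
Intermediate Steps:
a(q, y) = 10 (a(q, y) = 2*5 = 10)
H(Y) = 1 (H(Y) = 2 - Y/Y = 2 - 1*1 = 2 - 1 = 1)
p(x, t) = x (p(x, t) = 1*x = x)
E = 20 (E = 10 + 10 = 20)
E*(25 + 8*28) = 20*(25 + 8*28) = 20*(25 + 224) = 20*249 = 4980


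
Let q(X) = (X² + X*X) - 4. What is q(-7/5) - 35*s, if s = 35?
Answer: -30627/25 ≈ -1225.1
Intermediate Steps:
q(X) = -4 + 2*X² (q(X) = (X² + X²) - 4 = 2*X² - 4 = -4 + 2*X²)
q(-7/5) - 35*s = (-4 + 2*(-7/5)²) - 35*35 = (-4 + 2*(-7*⅕)²) - 1225 = (-4 + 2*(-7/5)²) - 1225 = (-4 + 2*(49/25)) - 1225 = (-4 + 98/25) - 1225 = -2/25 - 1225 = -30627/25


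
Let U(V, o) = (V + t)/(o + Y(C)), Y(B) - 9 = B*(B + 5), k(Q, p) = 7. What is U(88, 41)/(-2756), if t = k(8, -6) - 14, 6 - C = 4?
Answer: -81/176384 ≈ -0.00045923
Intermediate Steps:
C = 2 (C = 6 - 1*4 = 6 - 4 = 2)
Y(B) = 9 + B*(5 + B) (Y(B) = 9 + B*(B + 5) = 9 + B*(5 + B))
t = -7 (t = 7 - 14 = -7)
U(V, o) = (-7 + V)/(23 + o) (U(V, o) = (V - 7)/(o + (9 + 2² + 5*2)) = (-7 + V)/(o + (9 + 4 + 10)) = (-7 + V)/(o + 23) = (-7 + V)/(23 + o))
U(88, 41)/(-2756) = ((-7 + 88)/(23 + 41))/(-2756) = (81/64)*(-1/2756) = -81/176384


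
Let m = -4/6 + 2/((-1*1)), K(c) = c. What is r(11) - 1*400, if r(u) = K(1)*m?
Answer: -1208/3 ≈ -402.67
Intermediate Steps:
m = -8/3 (m = -4*⅙ + 2/(-1) = -⅔ + 2*(-1) = -⅔ - 2 = -8/3 ≈ -2.6667)
r(u) = -8/3 (r(u) = 1*(-8/3) = -8/3)
r(11) - 1*400 = -8/3 - 1*400 = -8/3 - 400 = -1208/3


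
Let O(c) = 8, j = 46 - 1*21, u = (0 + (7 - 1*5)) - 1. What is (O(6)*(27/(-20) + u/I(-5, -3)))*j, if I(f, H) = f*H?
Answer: -770/3 ≈ -256.67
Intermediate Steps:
u = 1 (u = (0 + (7 - 5)) - 1 = (0 + 2) - 1 = 2 - 1 = 1)
j = 25 (j = 46 - 21 = 25)
I(f, H) = H*f
(O(6)*(27/(-20) + u/I(-5, -3)))*j = (8*(27/(-20) + 1/(-3*(-5))))*25 = (8*(27*(-1/20) + 1/15))*25 = (8*(-27/20 + 1*(1/15)))*25 = (8*(-27/20 + 1/15))*25 = (8*(-77/60))*25 = -154/15*25 = -770/3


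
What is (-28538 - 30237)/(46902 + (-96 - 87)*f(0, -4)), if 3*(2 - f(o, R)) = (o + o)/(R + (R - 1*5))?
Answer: -58775/46536 ≈ -1.2630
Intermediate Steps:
f(o, R) = 2 - 2*o/(3*(-5 + 2*R)) (f(o, R) = 2 - (o + o)/(3*(R + (R - 1*5))) = 2 - 2*o/(3*(R + (R - 5))) = 2 - 2*o/(3*(R + (-5 + R))) = 2 - 2*o/(3*(-5 + 2*R)))
(-28538 - 30237)/(46902 + (-96 - 87)*f(0, -4)) = (-28538 - 30237)/(46902 + (-96 - 87)*(2*(-15 - 1*0 + 6*(-4))/(3*(-5 + 2*(-4))))) = -58775/(46902 - 122*(-15 + 0 - 24)/(-5 - 8)) = -58775/(46902 - 122*(-39)/(-13)) = -58775/(46902 - 122*(-1)*(-39)/13) = -58775/(46902 - 183*2) = -58775/(46902 - 366) = -58775/46536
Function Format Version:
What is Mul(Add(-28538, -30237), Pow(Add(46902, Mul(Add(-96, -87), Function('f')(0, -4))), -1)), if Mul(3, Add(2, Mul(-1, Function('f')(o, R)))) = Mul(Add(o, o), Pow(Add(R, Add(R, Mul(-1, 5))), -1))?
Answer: Rational(-58775, 46536) ≈ -1.2630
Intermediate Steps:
Function('f')(o, R) = Add(2, Mul(Rational(-2, 3), o, Pow(Add(-5, Mul(2, R)), -1))) (Function('f')(o, R) = Add(2, Mul(Rational(-1, 3), Mul(Add(o, o), Pow(Add(R, Add(R, Mul(-1, 5))), -1)))) = Add(2, Mul(Rational(-1, 3), Mul(Mul(2, o), Pow(Add(R, Add(R, -5)), -1)))) = Add(2, Mul(Rational(-1, 3), Mul(Mul(2, o), Pow(Add(R, Add(-5, R)), -1)))) = Add(2, Mul(Rational(-1, 3), Mul(Mul(2, o), Pow(Add(-5, Mul(2, R)), -1)))) = Add(2, Mul(Rational(-1, 3), Mul(2, o, Pow(Add(-5, Mul(2, R)), -1)))) = Add(2, Mul(Rational(-2, 3), o, Pow(Add(-5, Mul(2, R)), -1))))
Mul(Add(-28538, -30237), Pow(Add(46902, Mul(Add(-96, -87), Function('f')(0, -4))), -1)) = Mul(Add(-28538, -30237), Pow(Add(46902, Mul(Add(-96, -87), Mul(Rational(2, 3), Pow(Add(-5, Mul(2, -4)), -1), Add(-15, Mul(-1, 0), Mul(6, -4))))), -1)) = Mul(-58775, Pow(Add(46902, Mul(-183, Mul(Rational(2, 3), Pow(Add(-5, -8), -1), Add(-15, 0, -24)))), -1)) = Mul(-58775, Pow(Add(46902, Mul(-183, Mul(Rational(2, 3), Pow(-13, -1), -39))), -1)) = Mul(-58775, Pow(Add(46902, Mul(-183, Mul(Rational(2, 3), Rational(-1, 13), -39))), -1)) = Mul(-58775, Pow(Add(46902, Mul(-183, 2)), -1)) = Mul(-58775, Pow(Add(46902, -366), -1)) = Mul(-58775, Pow(46536, -1)) = Mul(-58775, Rational(1, 46536)) = Rational(-58775, 46536)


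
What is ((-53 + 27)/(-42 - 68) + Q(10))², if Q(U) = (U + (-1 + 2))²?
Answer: 44462224/3025 ≈ 14698.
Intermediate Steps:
Q(U) = (1 + U)² (Q(U) = (U + 1)² = (1 + U)²)
((-53 + 27)/(-42 - 68) + Q(10))² = ((-53 + 27)/(-42 - 68) + (1 + 10)²)² = (-26/(-110) + 11²)² = (-26*(-1/110) + 121)² = (13/55 + 121)² = (6668/55)² = 44462224/3025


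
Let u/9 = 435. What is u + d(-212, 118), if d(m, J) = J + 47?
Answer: 4080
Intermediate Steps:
d(m, J) = 47 + J
u = 3915 (u = 9*435 = 3915)
u + d(-212, 118) = 3915 + (47 + 118) = 3915 + 165 = 4080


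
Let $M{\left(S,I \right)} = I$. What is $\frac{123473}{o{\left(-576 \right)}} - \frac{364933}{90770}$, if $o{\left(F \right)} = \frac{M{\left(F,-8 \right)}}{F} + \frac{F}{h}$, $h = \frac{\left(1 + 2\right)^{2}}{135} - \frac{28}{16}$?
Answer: $\frac{80593881754327}{225873974170} \approx 356.81$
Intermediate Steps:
$h = - \frac{101}{60}$ ($h = 3^{2} \cdot \frac{1}{135} - \frac{7}{4} = 9 \cdot \frac{1}{135} - \frac{7}{4} = \frac{1}{15} - \frac{7}{4} = - \frac{101}{60} \approx -1.6833$)
$o{\left(F \right)} = - \frac{8}{F} - \frac{60 F}{101}$ ($o{\left(F \right)} = - \frac{8}{F} + \frac{F}{- \frac{101}{60}} = - \frac{8}{F} + F \left(- \frac{60}{101}\right) = - \frac{8}{F} - \frac{60 F}{101}$)
$\frac{123473}{o{\left(-576 \right)}} - \frac{364933}{90770} = \frac{123473}{- \frac{8}{-576} - - \frac{34560}{101}} - \frac{364933}{90770} = \frac{123473}{\left(-8\right) \left(- \frac{1}{576}\right) + \frac{34560}{101}} - \frac{364933}{90770} = \frac{123473}{\frac{1}{72} + \frac{34560}{101}} - \frac{364933}{90770} = \frac{123473}{\frac{2488421}{7272}} - \frac{364933}{90770} = 123473 \cdot \frac{7272}{2488421} - \frac{364933}{90770} = \frac{897895656}{2488421} - \frac{364933}{90770} = \frac{80593881754327}{225873974170}$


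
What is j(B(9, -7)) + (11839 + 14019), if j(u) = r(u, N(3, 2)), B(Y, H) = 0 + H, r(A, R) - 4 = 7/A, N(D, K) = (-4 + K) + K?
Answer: 25861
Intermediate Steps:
N(D, K) = -4 + 2*K
r(A, R) = 4 + 7/A
B(Y, H) = H
j(u) = 4 + 7/u
j(B(9, -7)) + (11839 + 14019) = (4 + 7/(-7)) + (11839 + 14019) = (4 + 7*(-1/7)) + 25858 = (4 - 1) + 25858 = 3 + 25858 = 25861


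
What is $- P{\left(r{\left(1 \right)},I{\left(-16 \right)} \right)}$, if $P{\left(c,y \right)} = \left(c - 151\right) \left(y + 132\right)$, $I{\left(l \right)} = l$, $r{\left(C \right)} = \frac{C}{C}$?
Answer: $17400$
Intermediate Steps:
$r{\left(C \right)} = 1$
$P{\left(c,y \right)} = \left(-151 + c\right) \left(132 + y\right)$
$- P{\left(r{\left(1 \right)},I{\left(-16 \right)} \right)} = - (-19932 - -2416 + 132 \cdot 1 + 1 \left(-16\right)) = - (-19932 + 2416 + 132 - 16) = \left(-1\right) \left(-17400\right) = 17400$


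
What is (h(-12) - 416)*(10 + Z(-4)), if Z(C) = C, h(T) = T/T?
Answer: -2490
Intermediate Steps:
h(T) = 1
(h(-12) - 416)*(10 + Z(-4)) = (1 - 416)*(10 - 4) = -415*6 = -2490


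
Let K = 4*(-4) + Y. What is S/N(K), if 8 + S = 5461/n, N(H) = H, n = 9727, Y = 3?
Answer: 72355/126451 ≈ 0.57220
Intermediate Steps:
K = -13 (K = 4*(-4) + 3 = -16 + 3 = -13)
S = -72355/9727 (S = -8 + 5461/9727 = -72355/9727 ≈ -7.4386)
S/N(K) = -72355/9727/(-13) = -72355/9727*(-1/13) = 72355/126451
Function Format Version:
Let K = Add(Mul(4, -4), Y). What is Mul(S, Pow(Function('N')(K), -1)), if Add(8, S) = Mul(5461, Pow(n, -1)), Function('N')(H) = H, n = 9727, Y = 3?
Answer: Rational(72355, 126451) ≈ 0.57220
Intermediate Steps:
K = -13 (K = Add(Mul(4, -4), 3) = Add(-16, 3) = -13)
S = Rational(-72355, 9727) (S = Add(-8, Mul(5461, Pow(9727, -1))) = Add(-8, Mul(5461, Rational(1, 9727))) = Add(-8, Rational(5461, 9727)) = Rational(-72355, 9727) ≈ -7.4386)
Mul(S, Pow(Function('N')(K), -1)) = Mul(Rational(-72355, 9727), Pow(-13, -1)) = Mul(Rational(-72355, 9727), Rational(-1, 13)) = Rational(72355, 126451)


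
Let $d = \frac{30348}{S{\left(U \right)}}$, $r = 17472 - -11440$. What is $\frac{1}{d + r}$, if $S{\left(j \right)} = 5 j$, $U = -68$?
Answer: $\frac{85}{2449933} \approx 3.4695 \cdot 10^{-5}$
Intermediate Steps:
$r = 28912$ ($r = 17472 + 11440 = 28912$)
$d = - \frac{7587}{85}$ ($d = \frac{30348}{5 \left(-68\right)} = \frac{30348}{-340} = 30348 \left(- \frac{1}{340}\right) = - \frac{7587}{85} \approx -89.259$)
$\frac{1}{d + r} = \frac{1}{- \frac{7587}{85} + 28912} = \frac{1}{\frac{2449933}{85}} = \frac{85}{2449933}$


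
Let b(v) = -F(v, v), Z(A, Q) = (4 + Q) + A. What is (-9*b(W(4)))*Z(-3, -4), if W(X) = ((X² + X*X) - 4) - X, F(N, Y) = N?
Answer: -648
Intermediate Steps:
Z(A, Q) = 4 + A + Q
W(X) = -4 - X + 2*X² (W(X) = ((X² + X²) - 4) - X = (2*X² - 4) - X = (-4 + 2*X²) - X = -4 - X + 2*X²)
b(v) = -v
(-9*b(W(4)))*Z(-3, -4) = (-(-9)*(-4 - 1*4 + 2*4²))*(4 - 3 - 4) = -(-9)*(-4 - 4 + 2*16)*(-3) = -(-9)*(-4 - 4 + 32)*(-3) = -(-9)*24*(-3) = -9*(-24)*(-3) = 216*(-3) = -648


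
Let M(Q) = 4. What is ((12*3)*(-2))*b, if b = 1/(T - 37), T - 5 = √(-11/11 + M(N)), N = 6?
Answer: 2304/1021 + 72*√3/1021 ≈ 2.3788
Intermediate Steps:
T = 5 + √3 (T = 5 + √(-11/11 + 4) = 5 + √(-11*1/11 + 4) = 5 + √(-1 + 4) = 5 + √3 ≈ 6.7320)
b = 1/(-32 + √3) (b = 1/((5 + √3) - 37) = 1/(-32 + √3) ≈ -0.033038)
((12*3)*(-2))*b = ((12*3)*(-2))*(-32/1021 - √3/1021) = (36*(-2))*(-32/1021 - √3/1021) = -72*(-32/1021 - √3/1021) = 2304/1021 + 72*√3/1021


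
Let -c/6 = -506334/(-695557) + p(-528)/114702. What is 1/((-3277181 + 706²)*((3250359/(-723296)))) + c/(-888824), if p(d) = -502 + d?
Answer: 37616369776740749350619/7624655542856082171613481820 ≈ 4.9335e-6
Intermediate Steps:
c = -57361098758/13296963169 (c = -6*(-506334/(-695557) + (-502 - 528)/114702) = -6*(-506334*(-1/695557) - 1030*1/114702) = -6*(506334/695557 - 515/57351) = -6*28680549379/39890889507 = -57361098758/13296963169 ≈ -4.3139)
1/((-3277181 + 706²)*((3250359/(-723296)))) + c/(-888824) = 1/((-3277181 + 706²)*((3250359/(-723296)))) - 57361098758/13296963169/(-888824) = 1/((-3277181 + 498436)*((3250359*(-1/723296)))) - 57361098758/13296963169*(-1/888824) = 1/((-2778745)*(-464337/103328)) + 28680549379/5909329995861628 = -1/2778745*(-103328/464337) + 28680549379/5909329995861628 = 103328/1290274117065 + 28680549379/5909329995861628 = 37616369776740749350619/7624655542856082171613481820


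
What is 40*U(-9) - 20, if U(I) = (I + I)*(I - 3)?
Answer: 8620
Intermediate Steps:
U(I) = 2*I*(-3 + I) (U(I) = (2*I)*(-3 + I) = 2*I*(-3 + I))
40*U(-9) - 20 = 40*(2*(-9)*(-3 - 9)) - 20 = 40*(2*(-9)*(-12)) - 20 = 40*216 - 20 = 8640 - 20 = 8620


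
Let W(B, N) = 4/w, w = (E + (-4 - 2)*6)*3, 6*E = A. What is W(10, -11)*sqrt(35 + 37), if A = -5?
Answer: -48*sqrt(2)/221 ≈ -0.30716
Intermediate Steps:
E = -5/6 (E = (1/6)*(-5) = -5/6 ≈ -0.83333)
w = -221/2 (w = (-5/6 + (-4 - 2)*6)*3 = (-5/6 - 6*6)*3 = (-5/6 - 36)*3 = -221/6*3 = -221/2 ≈ -110.50)
W(B, N) = -8/221 (W(B, N) = 4/(-221/2) = 4*(-2/221) = -8/221)
W(10, -11)*sqrt(35 + 37) = -8*sqrt(35 + 37)/221 = -48*sqrt(2)/221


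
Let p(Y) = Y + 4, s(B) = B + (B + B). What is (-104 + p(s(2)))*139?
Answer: -13066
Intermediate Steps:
s(B) = 3*B (s(B) = B + 2*B = 3*B)
p(Y) = 4 + Y
(-104 + p(s(2)))*139 = (-104 + (4 + 3*2))*139 = (-104 + (4 + 6))*139 = (-104 + 10)*139 = -94*139 = -13066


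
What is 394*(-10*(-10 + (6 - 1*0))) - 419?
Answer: 15341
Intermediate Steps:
394*(-10*(-10 + (6 - 1*0))) - 419 = 394*(-10*(-10 + (6 + 0))) - 419 = 394*(-10*(-10 + 6)) - 419 = 394*(-10*(-4)) - 419 = 394*40 - 419 = 15760 - 419 = 15341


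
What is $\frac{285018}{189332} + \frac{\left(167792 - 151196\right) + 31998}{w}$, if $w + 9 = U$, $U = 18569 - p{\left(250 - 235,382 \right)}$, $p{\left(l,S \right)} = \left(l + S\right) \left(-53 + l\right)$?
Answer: $\frac{4697528709}{1592566118} \approx 2.9497$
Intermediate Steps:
$p{\left(l,S \right)} = \left(-53 + l\right) \left(S + l\right)$ ($p{\left(l,S \right)} = \left(S + l\right) \left(-53 + l\right) = \left(-53 + l\right) \left(S + l\right)$)
$U = 33655$ ($U = 18569 - \left(\left(250 - 235\right)^{2} - 20246 - 53 \left(250 - 235\right) + 382 \left(250 - 235\right)\right) = 18569 - \left(15^{2} - 20246 - 795 + 382 \cdot 15\right) = 18569 - \left(225 - 20246 - 795 + 5730\right) = 18569 - -15086 = 18569 + 15086 = 33655$)
$w = 33646$ ($w = -9 + 33655 = 33646$)
$\frac{285018}{189332} + \frac{\left(167792 - 151196\right) + 31998}{w} = \frac{285018}{189332} + \frac{\left(167792 - 151196\right) + 31998}{33646} = 285018 \cdot \frac{1}{189332} + \left(16596 + 31998\right) \frac{1}{33646} = \frac{142509}{94666} + 48594 \cdot \frac{1}{33646} = \frac{142509}{94666} + \frac{24297}{16823} = \frac{4697528709}{1592566118}$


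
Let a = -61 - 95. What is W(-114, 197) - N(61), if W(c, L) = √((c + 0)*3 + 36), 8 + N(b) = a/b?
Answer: 644/61 + 3*I*√34 ≈ 10.557 + 17.493*I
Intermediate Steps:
a = -156
N(b) = -8 - 156/b
W(c, L) = √(36 + 3*c) (W(c, L) = √(c*3 + 36) = √(3*c + 36) = √(36 + 3*c))
W(-114, 197) - N(61) = √(36 + 3*(-114)) - (-8 - 156/61) = √(36 - 342) - (-8 - 156*1/61) = √(-306) - (-8 - 156/61) = 3*I*√34 - 1*(-644/61) = 3*I*√34 + 644/61 = 644/61 + 3*I*√34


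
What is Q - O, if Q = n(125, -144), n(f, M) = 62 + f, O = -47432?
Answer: 47619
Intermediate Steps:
Q = 187 (Q = 62 + 125 = 187)
Q - O = 187 - 1*(-47432) = 187 + 47432 = 47619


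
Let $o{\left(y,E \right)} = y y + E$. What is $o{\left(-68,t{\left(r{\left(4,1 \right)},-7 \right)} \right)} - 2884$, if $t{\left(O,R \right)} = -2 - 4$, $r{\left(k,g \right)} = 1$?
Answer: $1734$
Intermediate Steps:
$t{\left(O,R \right)} = -6$ ($t{\left(O,R \right)} = -2 - 4 = -6$)
$o{\left(y,E \right)} = E + y^{2}$ ($o{\left(y,E \right)} = y^{2} + E = E + y^{2}$)
$o{\left(-68,t{\left(r{\left(4,1 \right)},-7 \right)} \right)} - 2884 = \left(-6 + \left(-68\right)^{2}\right) - 2884 = \left(-6 + 4624\right) - 2884 = 4618 - 2884 = 1734$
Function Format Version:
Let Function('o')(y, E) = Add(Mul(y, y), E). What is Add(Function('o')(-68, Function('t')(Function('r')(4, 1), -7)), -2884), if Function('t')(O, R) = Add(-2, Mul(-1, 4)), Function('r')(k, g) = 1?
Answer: 1734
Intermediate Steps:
Function('t')(O, R) = -6 (Function('t')(O, R) = Add(-2, -4) = -6)
Function('o')(y, E) = Add(E, Pow(y, 2)) (Function('o')(y, E) = Add(Pow(y, 2), E) = Add(E, Pow(y, 2)))
Add(Function('o')(-68, Function('t')(Function('r')(4, 1), -7)), -2884) = Add(Add(-6, Pow(-68, 2)), -2884) = Add(Add(-6, 4624), -2884) = Add(4618, -2884) = 1734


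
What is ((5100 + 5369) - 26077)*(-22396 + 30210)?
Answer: -121960912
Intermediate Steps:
((5100 + 5369) - 26077)*(-22396 + 30210) = (10469 - 26077)*7814 = -15608*7814 = -121960912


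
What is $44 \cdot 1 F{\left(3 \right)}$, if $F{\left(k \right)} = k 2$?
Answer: $264$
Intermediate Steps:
$F{\left(k \right)} = 2 k$
$44 \cdot 1 F{\left(3 \right)} = 44 \cdot 1 \cdot 2 \cdot 3 = 44 \cdot 6 = 264$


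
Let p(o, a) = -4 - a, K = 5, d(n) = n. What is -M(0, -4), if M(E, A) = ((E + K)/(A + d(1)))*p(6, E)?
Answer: -20/3 ≈ -6.6667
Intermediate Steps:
M(E, A) = (-4 - E)*(5 + E)/(1 + A) (M(E, A) = ((E + 5)/(A + 1))*(-4 - E) = ((5 + E)/(1 + A))*(-4 - E) = (-4 - E)*(5 + E)/(1 + A))
-M(0, -4) = -(-1)*(4 + 0)*(5 + 0)/(1 - 4) = -(-1)*4*5/(-3) = -(-1)*(-1)*4*5/3 = -1*20/3 = -20/3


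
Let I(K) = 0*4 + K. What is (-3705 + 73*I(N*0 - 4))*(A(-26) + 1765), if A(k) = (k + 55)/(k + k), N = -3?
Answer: -366728747/52 ≈ -7.0525e+6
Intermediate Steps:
A(k) = (55 + k)/(2*k) (A(k) = (55 + k)/((2*k)) = (55 + k)*(1/(2*k)) = (55 + k)/(2*k))
I(K) = K (I(K) = 0 + K = K)
(-3705 + 73*I(N*0 - 4))*(A(-26) + 1765) = (-3705 + 73*(-3*0 - 4))*((½)*(55 - 26)/(-26) + 1765) = (-3705 + 73*(0 - 4))*((½)*(-1/26)*29 + 1765) = (-3705 + 73*(-4))*(-29/52 + 1765) = (-3705 - 292)*(91751/52) = -3997*91751/52 = -366728747/52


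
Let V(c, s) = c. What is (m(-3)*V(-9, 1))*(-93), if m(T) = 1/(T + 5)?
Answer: 837/2 ≈ 418.50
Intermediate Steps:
m(T) = 1/(5 + T)
(m(-3)*V(-9, 1))*(-93) = (-9/(5 - 3))*(-93) = (-9/2)*(-93) = ((½)*(-9))*(-93) = -9/2*(-93) = 837/2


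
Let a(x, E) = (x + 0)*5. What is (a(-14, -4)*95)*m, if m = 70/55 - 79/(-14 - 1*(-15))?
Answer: 5685750/11 ≈ 5.1689e+5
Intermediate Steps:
a(x, E) = 5*x (a(x, E) = x*5 = 5*x)
m = -855/11 (m = 70*(1/55) - 79/(-14 + 15) = 14/11 - 79/1 = 14/11 - 79*1 = 14/11 - 79 = -855/11 ≈ -77.727)
(a(-14, -4)*95)*m = ((5*(-14))*95)*(-855/11) = -70*95*(-855/11) = -6650*(-855/11) = 5685750/11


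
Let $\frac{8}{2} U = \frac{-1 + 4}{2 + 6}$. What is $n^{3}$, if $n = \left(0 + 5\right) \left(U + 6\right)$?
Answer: $\frac{926859375}{32768} \approx 28286.0$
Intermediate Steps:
$U = \frac{3}{32}$ ($U = \frac{\left(-1 + 4\right) \frac{1}{2 + 6}}{4} = \frac{3 \cdot \frac{1}{8}}{4} = \frac{1}{4} \cdot \frac{3}{8} = \frac{3}{32} \approx 0.09375$)
$n = \frac{975}{32}$ ($n = \left(0 + 5\right) \left(\frac{3}{32} + 6\right) = 5 \cdot \frac{195}{32} = \frac{975}{32} \approx 30.469$)
$n^{3} = \left(\frac{975}{32}\right)^{3} = \frac{926859375}{32768}$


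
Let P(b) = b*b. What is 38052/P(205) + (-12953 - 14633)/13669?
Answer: -639168862/574439725 ≈ -1.1127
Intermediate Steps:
P(b) = b²
38052/P(205) + (-12953 - 14633)/13669 = 38052/(205²) + (-12953 - 14633)/13669 = 38052/42025 - 27586*1/13669 = 38052*(1/42025) - 27586/13669 = 38052/42025 - 27586/13669 = -639168862/574439725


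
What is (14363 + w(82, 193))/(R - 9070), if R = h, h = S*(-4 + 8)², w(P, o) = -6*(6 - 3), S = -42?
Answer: -14345/9742 ≈ -1.4725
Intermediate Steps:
w(P, o) = -18 (w(P, o) = -6*3 = -18)
h = -672 (h = -42*(-4 + 8)² = -42*4² = -42*16 = -672)
R = -672
(14363 + w(82, 193))/(R - 9070) = (14363 - 18)/(-672 - 9070) = 14345/(-9742) = 14345*(-1/9742) = -14345/9742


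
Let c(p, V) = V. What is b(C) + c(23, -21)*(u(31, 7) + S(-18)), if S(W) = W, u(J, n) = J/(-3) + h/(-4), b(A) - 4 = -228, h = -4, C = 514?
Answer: 350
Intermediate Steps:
b(A) = -224 (b(A) = 4 - 228 = -224)
u(J, n) = 1 - J/3 (u(J, n) = J/(-3) - 4/(-4) = J*(-1/3) - 4*(-1/4) = -J/3 + 1 = 1 - J/3)
b(C) + c(23, -21)*(u(31, 7) + S(-18)) = -224 - 21*((1 - 1/3*31) - 18) = -224 - 21*((1 - 31/3) - 18) = -224 - 21*(-28/3 - 18) = -224 - 21*(-82/3) = -224 + 574 = 350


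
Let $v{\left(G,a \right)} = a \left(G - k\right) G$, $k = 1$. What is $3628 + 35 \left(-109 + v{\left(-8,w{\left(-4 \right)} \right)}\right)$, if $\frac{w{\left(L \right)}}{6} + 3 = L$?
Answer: $-106027$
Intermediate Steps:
$w{\left(L \right)} = -18 + 6 L$
$v{\left(G,a \right)} = G a \left(-1 + G\right)$ ($v{\left(G,a \right)} = a \left(G - 1\right) G = a \left(-1 + G\right) G = G a \left(-1 + G\right)$)
$3628 + 35 \left(-109 + v{\left(-8,w{\left(-4 \right)} \right)}\right) = 3628 + 35 \left(-109 - 8 \left(-18 + 6 \left(-4\right)\right) \left(-1 - 8\right)\right) = 3628 + 35 \left(-109 - 8 \left(-18 - 24\right) \left(-9\right)\right) = 3628 + 35 \left(-109 - \left(-336\right) \left(-9\right)\right) = 3628 + 35 \left(-109 - 3024\right) = 3628 + 35 \left(-3133\right) = 3628 - 109655 = -106027$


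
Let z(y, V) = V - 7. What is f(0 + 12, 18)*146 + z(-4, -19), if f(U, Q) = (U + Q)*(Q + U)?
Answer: 131374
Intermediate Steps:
z(y, V) = -7 + V
f(U, Q) = (Q + U)² (f(U, Q) = (Q + U)*(Q + U) = (Q + U)²)
f(0 + 12, 18)*146 + z(-4, -19) = (18 + (0 + 12))²*146 + (-7 - 19) = (18 + 12)²*146 - 26 = 30²*146 - 26 = 900*146 - 26 = 131400 - 26 = 131374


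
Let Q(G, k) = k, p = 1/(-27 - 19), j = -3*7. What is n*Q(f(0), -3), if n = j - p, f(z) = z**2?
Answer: 2895/46 ≈ 62.935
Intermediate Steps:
j = -21
p = -1/46 (p = 1/(-46) = -1/46 ≈ -0.021739)
n = -965/46 (n = -21 - 1*(-1/46) = -21 + 1/46 = -965/46 ≈ -20.978)
n*Q(f(0), -3) = -965/46*(-3) = 2895/46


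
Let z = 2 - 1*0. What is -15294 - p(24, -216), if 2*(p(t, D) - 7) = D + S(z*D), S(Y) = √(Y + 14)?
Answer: -15193 - I*√418/2 ≈ -15193.0 - 10.223*I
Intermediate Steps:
z = 2 (z = 2 + 0 = 2)
S(Y) = √(14 + Y)
p(t, D) = 7 + D/2 + √(14 + 2*D)/2 (p(t, D) = 7 + (D + √(14 + 2*D))/2 = 7 + (D/2 + √(14 + 2*D)/2) = 7 + D/2 + √(14 + 2*D)/2)
-15294 - p(24, -216) = -15294 - (7 + (½)*(-216) + √(14 + 2*(-216))/2) = -15294 - (7 - 108 + √(14 - 432)/2) = -15294 - (7 - 108 + √(-418)/2) = -15294 - (7 - 108 + (I*√418)/2) = -15294 - (7 - 108 + I*√418/2) = -15294 - (-101 + I*√418/2) = -15294 + (101 - I*√418/2) = -15193 - I*√418/2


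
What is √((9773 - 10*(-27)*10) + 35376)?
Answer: √47849 ≈ 218.74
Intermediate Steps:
√((9773 - 10*(-27)*10) + 35376) = √((9773 + 270*10) + 35376) = √((9773 + 2700) + 35376) = √(12473 + 35376) = √47849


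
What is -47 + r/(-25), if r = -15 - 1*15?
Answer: -229/5 ≈ -45.800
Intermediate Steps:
r = -30 (r = -15 - 15 = -30)
-47 + r/(-25) = -47 - 30/(-25) = -47 - 30*(-1/25) = -47 + 6/5 = -229/5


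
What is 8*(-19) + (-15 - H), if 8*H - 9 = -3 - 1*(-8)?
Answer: -675/4 ≈ -168.75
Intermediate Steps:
H = 7/4 (H = 9/8 + (-3 - 1*(-8))/8 = 9/8 + (-3 + 8)/8 = 9/8 + (⅛)*5 = 9/8 + 5/8 = 7/4 ≈ 1.7500)
8*(-19) + (-15 - H) = 8*(-19) + (-15 - 1*7/4) = -152 + (-15 - 7/4) = -152 - 67/4 = -675/4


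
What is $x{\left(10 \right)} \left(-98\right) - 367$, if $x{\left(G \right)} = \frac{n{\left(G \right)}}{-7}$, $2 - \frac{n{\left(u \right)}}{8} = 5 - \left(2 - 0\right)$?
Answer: $-479$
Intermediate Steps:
$n{\left(u \right)} = -8$ ($n{\left(u \right)} = 16 - 8 \left(5 - \left(2 - 0\right)\right) = 16 - 8 \left(5 - \left(2 + 0\right)\right) = 16 - 8 \left(5 - 2\right) = 16 - 24 = -8$)
$x{\left(G \right)} = \frac{8}{7}$ ($x{\left(G \right)} = - \frac{8}{-7} = \left(-8\right) \left(- \frac{1}{7}\right) = \frac{8}{7}$)
$x{\left(10 \right)} \left(-98\right) - 367 = \frac{8}{7} \left(-98\right) - 367 = -112 - 367 = -479$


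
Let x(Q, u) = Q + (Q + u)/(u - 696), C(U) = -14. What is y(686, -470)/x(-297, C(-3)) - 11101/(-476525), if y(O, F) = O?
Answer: -229758851041/100336627475 ≈ -2.2899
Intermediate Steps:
x(Q, u) = Q + (Q + u)/(-696 + u)
y(686, -470)/x(-297, C(-3)) - 11101/(-476525) = 686/(((-14 - 695*(-297) - 297*(-14))/(-696 - 14))) - 11101/(-476525) = 686/(((-14 + 206415 + 4158)/(-710))) - 11101*(-1/476525) = 686/((-1/710*210559)) + 11101/476525 = 686/(-210559/710) + 11101/476525 = 686*(-710/210559) + 11101/476525 = -487060/210559 + 11101/476525 = -229758851041/100336627475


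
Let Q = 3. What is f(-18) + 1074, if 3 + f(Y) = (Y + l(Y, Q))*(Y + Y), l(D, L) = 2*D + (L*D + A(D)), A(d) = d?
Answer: 5607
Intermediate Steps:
l(D, L) = 3*D + D*L (l(D, L) = 2*D + (L*D + D) = 2*D + (D*L + D) = 2*D + (D + D*L) = 3*D + D*L)
f(Y) = -3 + 14*Y² (f(Y) = -3 + (Y + Y*(3 + 3))*(Y + Y) = -3 + (Y + Y*6)*(2*Y) = -3 + (Y + 6*Y)*(2*Y) = -3 + (7*Y)*(2*Y) = -3 + 14*Y²)
f(-18) + 1074 = (-3 + 14*(-18)²) + 1074 = (-3 + 14*324) + 1074 = (-3 + 4536) + 1074 = 4533 + 1074 = 5607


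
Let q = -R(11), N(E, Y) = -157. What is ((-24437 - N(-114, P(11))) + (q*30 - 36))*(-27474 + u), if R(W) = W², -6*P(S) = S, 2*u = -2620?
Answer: 804397664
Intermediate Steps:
u = -1310 (u = (½)*(-2620) = -1310)
P(S) = -S/6
q = -121 (q = -1*11² = -1*121 = -121)
((-24437 - N(-114, P(11))) + (q*30 - 36))*(-27474 + u) = ((-24437 - 1*(-157)) + (-121*30 - 36))*(-27474 - 1310) = ((-24437 + 157) + (-3630 - 36))*(-28784) = (-24280 - 3666)*(-28784) = -27946*(-28784) = 804397664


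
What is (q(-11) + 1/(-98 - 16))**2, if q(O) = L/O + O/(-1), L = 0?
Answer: 1570009/12996 ≈ 120.81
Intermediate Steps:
q(O) = -O (q(O) = 0/O + O/(-1) = 0 + O*(-1) = 0 - O = -O)
(q(-11) + 1/(-98 - 16))**2 = (-1*(-11) + 1/(-98 - 16))**2 = (11 + 1/(-114))**2 = (11 - 1/114)**2 = (1253/114)**2 = 1570009/12996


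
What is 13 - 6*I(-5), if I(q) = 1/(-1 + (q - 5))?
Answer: 149/11 ≈ 13.545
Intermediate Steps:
I(q) = 1/(-6 + q) (I(q) = 1/(-1 + (-5 + q)) = 1/(-6 + q))
13 - 6*I(-5) = 13 - 6/(-6 - 5) = 13 - 6/(-11) = 13 - 6*(-1/11) = 13 + 6/11 = 149/11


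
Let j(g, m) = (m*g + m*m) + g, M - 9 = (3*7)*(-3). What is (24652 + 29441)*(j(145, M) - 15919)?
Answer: -1119075984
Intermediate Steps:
M = -54 (M = 9 + (3*7)*(-3) = 9 + 21*(-3) = 9 - 63 = -54)
j(g, m) = g + m**2 + g*m (j(g, m) = (g*m + m**2) + g = (m**2 + g*m) + g = g + m**2 + g*m)
(24652 + 29441)*(j(145, M) - 15919) = (24652 + 29441)*((145 + (-54)**2 + 145*(-54)) - 15919) = 54093*((145 + 2916 - 7830) - 15919) = 54093*(-4769 - 15919) = 54093*(-20688) = -1119075984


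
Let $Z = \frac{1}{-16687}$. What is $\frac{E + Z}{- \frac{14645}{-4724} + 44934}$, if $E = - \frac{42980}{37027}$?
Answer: $- \frac{3388262011788}{131163115586499689} \approx -2.5832 \cdot 10^{-5}$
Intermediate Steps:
$Z = - \frac{1}{16687} \approx -5.9927 \cdot 10^{-5}$
$E = - \frac{42980}{37027}$ ($E = \left(-42980\right) \frac{1}{37027} = - \frac{42980}{37027} \approx -1.1608$)
$\frac{E + Z}{- \frac{14645}{-4724} + 44934} = \frac{- \frac{42980}{37027} - \frac{1}{16687}}{- \frac{14645}{-4724} + 44934} = - \frac{717244287}{617869549 \left(\left(-14645\right) \left(- \frac{1}{4724}\right) + 44934\right)} = - \frac{717244287}{617869549 \left(\frac{14645}{4724} + 44934\right)} = - \frac{717244287}{617869549 \cdot \frac{212282861}{4724}} = \left(- \frac{717244287}{617869549}\right) \frac{4724}{212282861} = - \frac{3388262011788}{131163115586499689}$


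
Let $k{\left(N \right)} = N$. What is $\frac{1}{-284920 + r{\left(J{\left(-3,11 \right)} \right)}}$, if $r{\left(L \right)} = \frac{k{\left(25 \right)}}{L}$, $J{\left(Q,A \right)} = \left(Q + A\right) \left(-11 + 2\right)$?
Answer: $- \frac{72}{20514265} \approx -3.5098 \cdot 10^{-6}$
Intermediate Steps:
$J{\left(Q,A \right)} = - 9 A - 9 Q$ ($J{\left(Q,A \right)} = \left(A + Q\right) \left(-9\right) = - 9 A - 9 Q$)
$r{\left(L \right)} = \frac{25}{L}$
$\frac{1}{-284920 + r{\left(J{\left(-3,11 \right)} \right)}} = \frac{1}{-284920 + \frac{25}{\left(-9\right) 11 - -27}} = \frac{1}{-284920 + \frac{25}{-99 + 27}} = \frac{1}{-284920 + \frac{25}{-72}} = \frac{1}{-284920 + 25 \left(- \frac{1}{72}\right)} = \frac{1}{-284920 - \frac{25}{72}} = \frac{1}{- \frac{20514265}{72}} = - \frac{72}{20514265}$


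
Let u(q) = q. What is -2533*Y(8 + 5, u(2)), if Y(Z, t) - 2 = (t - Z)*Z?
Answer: 357153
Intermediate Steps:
Y(Z, t) = 2 + Z*(t - Z) (Y(Z, t) = 2 + (t - Z)*Z = 2 + Z*(t - Z))
-2533*Y(8 + 5, u(2)) = -2533*(2 - (8 + 5)² + (8 + 5)*2) = -2533*(2 - 1*13² + 13*2) = -2533*(2 - 1*169 + 26) = -2533*(2 - 169 + 26) = -2533*(-141) = 357153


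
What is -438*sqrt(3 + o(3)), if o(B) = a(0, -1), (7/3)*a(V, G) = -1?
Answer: -1314*sqrt(14)/7 ≈ -702.36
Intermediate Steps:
a(V, G) = -3/7 (a(V, G) = (3/7)*(-1) = -3/7)
o(B) = -3/7
-438*sqrt(3 + o(3)) = -438*sqrt(3 - 3/7) = -1314*sqrt(14)/7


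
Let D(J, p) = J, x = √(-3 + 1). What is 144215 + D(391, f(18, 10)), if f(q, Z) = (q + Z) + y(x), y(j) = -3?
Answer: 144606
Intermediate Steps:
x = I*√2 (x = √(-2) = I*√2 ≈ 1.4142*I)
f(q, Z) = -3 + Z + q (f(q, Z) = (q + Z) - 3 = (Z + q) - 3 = -3 + Z + q)
144215 + D(391, f(18, 10)) = 144215 + 391 = 144606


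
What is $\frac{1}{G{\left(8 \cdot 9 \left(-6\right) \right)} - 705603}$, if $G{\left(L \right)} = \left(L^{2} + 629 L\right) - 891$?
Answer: $- \frac{1}{791598} \approx -1.2633 \cdot 10^{-6}$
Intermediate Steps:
$G{\left(L \right)} = -891 + L^{2} + 629 L$
$\frac{1}{G{\left(8 \cdot 9 \left(-6\right) \right)} - 705603} = \frac{1}{\left(-891 + \left(8 \cdot 9 \left(-6\right)\right)^{2} + 629 \cdot 8 \cdot 9 \left(-6\right)\right) - 705603} = \frac{1}{\left(-891 + \left(72 \left(-6\right)\right)^{2} + 629 \cdot 72 \left(-6\right)\right) - 705603} = \frac{1}{\left(-891 + \left(-432\right)^{2} + 629 \left(-432\right)\right) - 705603} = \frac{1}{\left(-891 + 186624 - 271728\right) - 705603} = \frac{1}{-85995 - 705603} = \frac{1}{-791598} = - \frac{1}{791598}$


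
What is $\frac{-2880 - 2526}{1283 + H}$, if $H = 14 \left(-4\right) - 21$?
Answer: $- \frac{901}{201} \approx -4.4826$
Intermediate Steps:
$H = -77$ ($H = -56 - 21 = -77$)
$\frac{-2880 - 2526}{1283 + H} = \frac{-2880 - 2526}{1283 - 77} = - \frac{5406}{1206} = \left(-5406\right) \frac{1}{1206} = - \frac{901}{201}$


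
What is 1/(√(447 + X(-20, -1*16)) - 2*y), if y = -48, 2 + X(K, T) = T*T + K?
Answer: 32/2845 - √681/8535 ≈ 0.0081903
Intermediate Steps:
X(K, T) = -2 + K + T² (X(K, T) = -2 + (T*T + K) = -2 + (T² + K) = -2 + (K + T²) = -2 + K + T²)
1/(√(447 + X(-20, -1*16)) - 2*y) = 1/(√(447 + (-2 - 20 + (-1*16)²)) - 2*(-48)) = 1/(√(447 + (-2 - 20 + (-16)²)) + 96) = 1/(√(447 + (-2 - 20 + 256)) + 96) = 1/(√(447 + 234) + 96) = 1/(√681 + 96) = 1/(96 + √681)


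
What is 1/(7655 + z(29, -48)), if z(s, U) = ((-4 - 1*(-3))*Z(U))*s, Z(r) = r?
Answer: 1/9047 ≈ 0.00011053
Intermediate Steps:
z(s, U) = -U*s (z(s, U) = ((-4 - 1*(-3))*U)*s = ((-4 + 3)*U)*s = (-U)*s = -U*s)
1/(7655 + z(29, -48)) = 1/(7655 - 1*(-48)*29) = 1/(7655 + 1392) = 1/9047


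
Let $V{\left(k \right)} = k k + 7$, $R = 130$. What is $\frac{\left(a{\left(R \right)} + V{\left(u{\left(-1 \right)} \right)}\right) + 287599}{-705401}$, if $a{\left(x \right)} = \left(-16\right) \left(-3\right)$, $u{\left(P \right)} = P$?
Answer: $- \frac{287655}{705401} \approx -0.40779$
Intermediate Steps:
$V{\left(k \right)} = 7 + k^{2}$ ($V{\left(k \right)} = k^{2} + 7 = 7 + k^{2}$)
$a{\left(x \right)} = 48$
$\frac{\left(a{\left(R \right)} + V{\left(u{\left(-1 \right)} \right)}\right) + 287599}{-705401} = \frac{\left(48 + \left(7 + \left(-1\right)^{2}\right)\right) + 287599}{-705401} = \left(\left(48 + \left(7 + 1\right)\right) + 287599\right) \left(- \frac{1}{705401}\right) = \left(\left(48 + 8\right) + 287599\right) \left(- \frac{1}{705401}\right) = \left(56 + 287599\right) \left(- \frac{1}{705401}\right) = 287655 \left(- \frac{1}{705401}\right) = - \frac{287655}{705401}$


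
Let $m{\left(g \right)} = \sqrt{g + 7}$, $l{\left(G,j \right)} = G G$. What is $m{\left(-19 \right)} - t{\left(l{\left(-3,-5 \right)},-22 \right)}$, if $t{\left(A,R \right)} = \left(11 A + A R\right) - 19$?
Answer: $118 + 2 i \sqrt{3} \approx 118.0 + 3.4641 i$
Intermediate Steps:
$l{\left(G,j \right)} = G^{2}$
$t{\left(A,R \right)} = -19 + 11 A + A R$
$m{\left(g \right)} = \sqrt{7 + g}$
$m{\left(-19 \right)} - t{\left(l{\left(-3,-5 \right)},-22 \right)} = \sqrt{7 - 19} - \left(-19 + 11 \left(-3\right)^{2} + \left(-3\right)^{2} \left(-22\right)\right) = \sqrt{-12} - \left(-19 + 11 \cdot 9 + 9 \left(-22\right)\right) = 2 i \sqrt{3} - \left(-19 + 99 - 198\right) = 2 i \sqrt{3} - -118 = 2 i \sqrt{3} + 118 = 118 + 2 i \sqrt{3}$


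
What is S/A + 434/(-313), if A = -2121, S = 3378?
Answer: -659276/221291 ≈ -2.9792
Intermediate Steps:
S/A + 434/(-313) = 3378/(-2121) + 434/(-313) = 3378*(-1/2121) + 434*(-1/313) = -1126/707 - 434/313 = -659276/221291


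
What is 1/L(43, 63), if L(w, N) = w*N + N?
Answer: 1/2772 ≈ 0.00036075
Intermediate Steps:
L(w, N) = N + N*w (L(w, N) = N*w + N = N + N*w)
1/L(43, 63) = 1/(63*(1 + 43)) = 1/(63*44) = 1/2772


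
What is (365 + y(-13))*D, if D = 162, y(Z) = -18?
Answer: 56214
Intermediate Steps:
(365 + y(-13))*D = (365 - 18)*162 = 347*162 = 56214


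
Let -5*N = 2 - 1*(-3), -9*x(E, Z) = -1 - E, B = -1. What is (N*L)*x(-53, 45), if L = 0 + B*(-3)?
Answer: 52/3 ≈ 17.333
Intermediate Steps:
L = 3 (L = 0 - 1*(-3) = 0 + 3 = 3)
x(E, Z) = ⅑ + E/9 (x(E, Z) = -(-1 - E)/9 = ⅑ + E/9)
N = -1 (N = -(2 - 1*(-3))/5 = -(2 + 3)/5 = -⅕*5 = -1)
(N*L)*x(-53, 45) = (-1*3)*(⅑ + (⅑)*(-53)) = -3*(⅑ - 53/9) = -3*(-52/9) = 52/3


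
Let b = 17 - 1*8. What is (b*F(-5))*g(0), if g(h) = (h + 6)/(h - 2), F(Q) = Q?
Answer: 135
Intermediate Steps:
b = 9 (b = 17 - 8 = 9)
g(h) = (6 + h)/(-2 + h)
(b*F(-5))*g(0) = (9*(-5))*((6 + 0)/(-2 + 0)) = -45*6/(-2) = -(-45)*6/2 = -45*(-3) = 135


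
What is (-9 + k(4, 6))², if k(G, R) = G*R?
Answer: 225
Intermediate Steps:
(-9 + k(4, 6))² = (-9 + 4*6)² = (-9 + 24)² = 15² = 225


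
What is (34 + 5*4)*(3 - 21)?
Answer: -972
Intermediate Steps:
(34 + 5*4)*(3 - 21) = (34 + 20)*(-18) = 54*(-18) = -972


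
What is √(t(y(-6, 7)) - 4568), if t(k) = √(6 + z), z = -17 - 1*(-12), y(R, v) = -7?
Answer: I*√4567 ≈ 67.58*I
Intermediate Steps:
z = -5 (z = -17 + 12 = -5)
t(k) = 1 (t(k) = √(6 - 5) = √1 = 1)
√(t(y(-6, 7)) - 4568) = √(1 - 4568) = √(-4567) = I*√4567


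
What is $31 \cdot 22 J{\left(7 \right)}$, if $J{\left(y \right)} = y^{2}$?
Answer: $33418$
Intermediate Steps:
$31 \cdot 22 J{\left(7 \right)} = 31 \cdot 22 \cdot 7^{2} = 682 \cdot 49 = 33418$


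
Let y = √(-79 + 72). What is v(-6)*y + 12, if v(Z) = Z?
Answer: 12 - 6*I*√7 ≈ 12.0 - 15.875*I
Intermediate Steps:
y = I*√7 (y = √(-7) = I*√7 ≈ 2.6458*I)
v(-6)*y + 12 = -6*I*√7 + 12 = 12 - 6*I*√7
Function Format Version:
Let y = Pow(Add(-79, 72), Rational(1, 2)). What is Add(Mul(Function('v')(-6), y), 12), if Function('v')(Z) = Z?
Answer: Add(12, Mul(-6, I, Pow(7, Rational(1, 2)))) ≈ Add(12.000, Mul(-15.875, I))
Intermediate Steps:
y = Mul(I, Pow(7, Rational(1, 2))) (y = Pow(-7, Rational(1, 2)) = Mul(I, Pow(7, Rational(1, 2))) ≈ Mul(2.6458, I))
Add(Mul(Function('v')(-6), y), 12) = Add(Mul(-6, Mul(I, Pow(7, Rational(1, 2)))), 12) = Add(Mul(-6, I, Pow(7, Rational(1, 2))), 12) = Add(12, Mul(-6, I, Pow(7, Rational(1, 2))))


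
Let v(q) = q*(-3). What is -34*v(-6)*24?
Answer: -14688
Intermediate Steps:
v(q) = -3*q
-34*v(-6)*24 = -(-102)*(-6)*24 = -34*18*24 = -612*24 = -14688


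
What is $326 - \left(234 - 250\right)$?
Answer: $342$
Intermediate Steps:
$326 - \left(234 - 250\right) = 326 - -16 = 326 + 16 = 342$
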